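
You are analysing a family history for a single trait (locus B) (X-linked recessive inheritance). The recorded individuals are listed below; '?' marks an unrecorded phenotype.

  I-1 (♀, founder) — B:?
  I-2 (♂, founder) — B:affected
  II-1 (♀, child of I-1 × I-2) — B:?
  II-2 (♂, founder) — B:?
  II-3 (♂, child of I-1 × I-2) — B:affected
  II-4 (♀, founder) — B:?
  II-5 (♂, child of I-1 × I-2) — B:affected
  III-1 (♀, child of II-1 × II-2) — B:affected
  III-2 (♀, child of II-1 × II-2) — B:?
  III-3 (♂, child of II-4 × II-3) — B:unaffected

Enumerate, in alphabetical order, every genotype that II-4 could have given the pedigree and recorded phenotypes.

B/I-1 ? ·: X^BX^b|X^bX^b
B/I-2 aff ·: X^bY
B/II-1 ? I-1×I-2: X^BX^b|X^bX^b
B/II-2 ? ·: X^bY
B/II-3 aff I-1×I-2: X^bY
B/II-4 ? ·: X^BX^B|X^BX^b
B/II-5 aff I-1×I-2: X^bY
B/III-1 aff II-1×II-2: X^bX^b
B/III-2 ? II-1×II-2: X^BX^b|X^bX^b
B/III-3 un II-4×II-3: X^BY
⇒ B over [I-1,I-2,II-1,II-2,II-3,II-4,II-5,III-1,III-2,III-3]: 8 consistent

II-4 ∈ {X^BX^B, X^BX^b}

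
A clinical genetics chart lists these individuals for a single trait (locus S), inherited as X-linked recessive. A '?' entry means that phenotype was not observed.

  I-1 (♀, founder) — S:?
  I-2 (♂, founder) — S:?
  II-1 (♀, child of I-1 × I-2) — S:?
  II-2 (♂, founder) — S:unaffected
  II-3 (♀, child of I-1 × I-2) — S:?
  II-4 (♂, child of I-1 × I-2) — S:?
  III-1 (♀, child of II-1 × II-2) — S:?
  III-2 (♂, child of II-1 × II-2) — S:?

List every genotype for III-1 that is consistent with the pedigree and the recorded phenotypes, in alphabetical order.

S/I-1 ? ·: X^SX^S|X^SX^s|X^sX^s
S/I-2 ? ·: X^SY|X^sY
S/II-1 ? I-1×I-2: X^SX^S|X^SX^s|X^sX^s
S/II-2 un ·: X^SY
S/II-3 ? I-1×I-2: X^SX^S|X^SX^s|X^sX^s
S/II-4 ? I-1×I-2: X^SY|X^sY
S/III-1 ? II-1×II-2: X^SX^S|X^SX^s
S/III-2 ? II-1×II-2: X^SY|X^sY
⇒ S over [I-1,I-2,II-1,II-2,II-3,II-4,III-1,III-2]: 50 consistent

III-1 ∈ {X^SX^S, X^SX^s}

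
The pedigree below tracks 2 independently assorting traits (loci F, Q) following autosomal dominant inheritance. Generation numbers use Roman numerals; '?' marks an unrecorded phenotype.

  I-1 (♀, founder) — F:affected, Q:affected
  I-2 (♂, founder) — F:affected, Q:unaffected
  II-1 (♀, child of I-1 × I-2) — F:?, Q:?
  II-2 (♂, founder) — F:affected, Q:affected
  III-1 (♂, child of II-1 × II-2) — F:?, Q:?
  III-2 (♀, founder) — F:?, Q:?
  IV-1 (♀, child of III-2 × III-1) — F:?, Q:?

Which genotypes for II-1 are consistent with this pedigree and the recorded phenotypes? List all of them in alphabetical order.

F/I-1 aff ·: Ff|FF
F/I-2 aff ·: Ff|FF
F/II-1 ? I-1×I-2: ff|Ff|FF
F/II-2 aff ·: Ff|FF
F/III-1 ? II-1×II-2: ff|Ff|FF
F/III-2 ? ·: ff|Ff|FF
F/IV-1 ? III-2×III-1: ff|Ff|FF
⇒ F over [I-1,I-2,II-1,II-2,III-1,III-2,IV-1]: 156 consistent
Q/I-1 aff ·: Qq|QQ
Q/I-2 un ·: qq
Q/II-1 ? I-1×I-2: qq|Qq
Q/II-2 aff ·: Qq|QQ
Q/III-1 ? II-1×II-2: qq|Qq|QQ
Q/III-2 ? ·: qq|Qq|QQ
Q/IV-1 ? III-2×III-1: qq|Qq|QQ
⇒ Q over [I-1,I-2,II-1,II-2,III-1,III-2,IV-1]: 70 consistent

II-1 ∈ {FF Qq, FF qq, Ff Qq, Ff qq, ff Qq, ff qq}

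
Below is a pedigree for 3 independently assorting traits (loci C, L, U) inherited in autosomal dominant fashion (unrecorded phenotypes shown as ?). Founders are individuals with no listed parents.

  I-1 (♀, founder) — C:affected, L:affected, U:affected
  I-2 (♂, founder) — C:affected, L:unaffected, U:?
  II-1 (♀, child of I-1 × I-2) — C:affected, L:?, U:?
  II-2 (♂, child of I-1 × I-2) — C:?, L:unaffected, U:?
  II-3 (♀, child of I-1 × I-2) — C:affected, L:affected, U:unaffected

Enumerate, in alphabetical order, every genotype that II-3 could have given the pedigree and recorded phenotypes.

C/I-1 aff ·: Cc|CC
C/I-2 aff ·: Cc|CC
C/II-1 aff I-1×I-2: Cc|CC
C/II-2 ? I-1×I-2: cc|Cc|CC
C/II-3 aff I-1×I-2: Cc|CC
⇒ C over [I-1,I-2,II-1,II-2,II-3]: 29 consistent
L/I-1 aff ·: Ll
L/I-2 un ·: ll
L/II-1 ? I-1×I-2: ll|Ll
L/II-2 un I-1×I-2: ll
L/II-3 aff I-1×I-2: Ll
⇒ L over [I-1,I-2,II-1,II-2,II-3]: 2 consistent
U/I-1 aff ·: Uu
U/I-2 ? ·: uu|Uu
U/II-1 ? I-1×I-2: uu|Uu|UU
U/II-2 ? I-1×I-2: uu|Uu|UU
U/II-3 un I-1×I-2: uu
⇒ U over [I-1,I-2,II-1,II-2,II-3]: 13 consistent

II-3 ∈ {CC Ll uu, Cc Ll uu}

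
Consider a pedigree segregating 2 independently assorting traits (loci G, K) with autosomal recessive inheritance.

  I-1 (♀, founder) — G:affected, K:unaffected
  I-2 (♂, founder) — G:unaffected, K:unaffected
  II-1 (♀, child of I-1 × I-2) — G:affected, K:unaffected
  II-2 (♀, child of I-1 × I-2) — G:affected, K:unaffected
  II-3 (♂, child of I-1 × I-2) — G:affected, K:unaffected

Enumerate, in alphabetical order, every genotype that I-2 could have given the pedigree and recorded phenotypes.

G/I-1 aff ·: gg
G/I-2 un ·: Gg
G/II-1 aff I-1×I-2: gg
G/II-2 aff I-1×I-2: gg
G/II-3 aff I-1×I-2: gg
⇒ G over [I-1,I-2,II-1,II-2,II-3]: 1 consistent
K/I-1 un ·: KK|Kk
K/I-2 un ·: KK|Kk
K/II-1 un I-1×I-2: KK|Kk
K/II-2 un I-1×I-2: KK|Kk
K/II-3 un I-1×I-2: KK|Kk
⇒ K over [I-1,I-2,II-1,II-2,II-3]: 25 consistent

I-2 ∈ {Gg KK, Gg Kk}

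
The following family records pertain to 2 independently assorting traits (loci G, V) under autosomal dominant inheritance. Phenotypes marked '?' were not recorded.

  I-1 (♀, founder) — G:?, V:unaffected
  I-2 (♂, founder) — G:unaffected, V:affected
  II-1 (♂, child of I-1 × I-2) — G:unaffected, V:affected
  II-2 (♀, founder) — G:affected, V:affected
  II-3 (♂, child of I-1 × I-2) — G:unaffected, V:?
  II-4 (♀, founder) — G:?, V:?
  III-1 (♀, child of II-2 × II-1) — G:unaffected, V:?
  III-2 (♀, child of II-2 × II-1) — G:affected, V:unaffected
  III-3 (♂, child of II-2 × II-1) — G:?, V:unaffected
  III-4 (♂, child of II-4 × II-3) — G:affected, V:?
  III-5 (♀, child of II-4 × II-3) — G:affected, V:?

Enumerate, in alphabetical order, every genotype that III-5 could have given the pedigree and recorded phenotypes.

III-5 ∈ {Gg VV, Gg Vv, Gg vv}

G/I-1 ? ·: gg|Gg
G/I-2 un ·: gg
G/II-1 un I-1×I-2: gg
G/II-2 aff ·: Gg
G/II-3 un I-1×I-2: gg
G/II-4 ? ·: Gg|GG
G/III-1 un II-2×II-1: gg
G/III-2 aff II-2×II-1: Gg
G/III-3 ? II-2×II-1: gg|Gg
G/III-4 aff II-4×II-3: Gg
G/III-5 aff II-4×II-3: Gg
⇒ G over [I-1,I-2,II-1,II-2,II-3,II-4,III-1,III-2,III-3,III-4,III-5]: 8 consistent
V/I-1 un ·: vv
V/I-2 aff ·: Vv|VV
V/II-1 aff I-1×I-2: Vv
V/II-2 aff ·: Vv
V/II-3 ? I-1×I-2: vv|Vv
V/II-4 ? ·: vv|Vv|VV
V/III-1 ? II-2×II-1: vv|Vv|VV
V/III-2 un II-2×II-1: vv
V/III-3 un II-2×II-1: vv
V/III-4 ? II-4×II-3: vv|Vv|VV
V/III-5 ? II-4×II-3: vv|Vv|VV
⇒ V over [I-1,I-2,II-1,II-2,II-3,II-4,III-1,III-2,III-3,III-4,III-5]: 120 consistent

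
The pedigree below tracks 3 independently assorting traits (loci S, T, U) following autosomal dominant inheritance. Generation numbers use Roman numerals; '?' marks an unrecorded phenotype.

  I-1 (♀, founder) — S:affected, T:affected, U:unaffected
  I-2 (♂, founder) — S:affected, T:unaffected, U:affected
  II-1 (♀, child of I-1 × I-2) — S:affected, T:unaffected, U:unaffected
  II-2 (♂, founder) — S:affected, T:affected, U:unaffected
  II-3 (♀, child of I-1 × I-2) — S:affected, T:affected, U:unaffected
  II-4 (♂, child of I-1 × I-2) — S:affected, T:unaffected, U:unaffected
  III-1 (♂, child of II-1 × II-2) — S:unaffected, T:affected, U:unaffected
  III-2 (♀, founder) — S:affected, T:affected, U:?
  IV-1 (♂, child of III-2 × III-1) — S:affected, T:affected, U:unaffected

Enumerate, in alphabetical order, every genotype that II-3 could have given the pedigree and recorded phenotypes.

S/I-1 aff ·: Ss|SS
S/I-2 aff ·: Ss|SS
S/II-1 aff I-1×I-2: Ss
S/II-2 aff ·: Ss
S/II-3 aff I-1×I-2: Ss|SS
S/II-4 aff I-1×I-2: Ss|SS
S/III-1 un II-1×II-2: ss
S/III-2 aff ·: Ss|SS
S/IV-1 aff III-2×III-1: Ss
⇒ S over [I-1,I-2,II-1,II-2,II-3,II-4,III-1,III-2,IV-1]: 24 consistent
T/I-1 aff ·: Tt
T/I-2 un ·: tt
T/II-1 un I-1×I-2: tt
T/II-2 aff ·: Tt|TT
T/II-3 aff I-1×I-2: Tt
T/II-4 un I-1×I-2: tt
T/III-1 aff II-1×II-2: Tt
T/III-2 aff ·: Tt|TT
T/IV-1 aff III-2×III-1: Tt|TT
⇒ T over [I-1,I-2,II-1,II-2,II-3,II-4,III-1,III-2,IV-1]: 8 consistent
U/I-1 un ·: uu
U/I-2 aff ·: Uu
U/II-1 un I-1×I-2: uu
U/II-2 un ·: uu
U/II-3 un I-1×I-2: uu
U/II-4 un I-1×I-2: uu
U/III-1 un II-1×II-2: uu
U/III-2 ? ·: uu|Uu
U/IV-1 un III-2×III-1: uu
⇒ U over [I-1,I-2,II-1,II-2,II-3,II-4,III-1,III-2,IV-1]: 2 consistent

II-3 ∈ {SS Tt uu, Ss Tt uu}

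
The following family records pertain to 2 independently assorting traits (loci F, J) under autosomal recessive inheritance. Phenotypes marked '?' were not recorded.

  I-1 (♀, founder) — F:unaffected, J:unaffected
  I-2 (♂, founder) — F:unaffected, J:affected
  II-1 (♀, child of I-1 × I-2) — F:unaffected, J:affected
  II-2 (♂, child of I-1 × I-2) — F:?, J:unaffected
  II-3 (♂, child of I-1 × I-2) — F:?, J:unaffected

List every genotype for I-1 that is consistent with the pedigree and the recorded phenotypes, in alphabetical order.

F/I-1 un ·: FF|Ff
F/I-2 un ·: FF|Ff
F/II-1 un I-1×I-2: FF|Ff
F/II-2 ? I-1×I-2: FF|Ff|ff
F/II-3 ? I-1×I-2: FF|Ff|ff
⇒ F over [I-1,I-2,II-1,II-2,II-3]: 35 consistent
J/I-1 un ·: Jj
J/I-2 aff ·: jj
J/II-1 aff I-1×I-2: jj
J/II-2 un I-1×I-2: Jj
J/II-3 un I-1×I-2: Jj
⇒ J over [I-1,I-2,II-1,II-2,II-3]: 1 consistent

I-1 ∈ {FF Jj, Ff Jj}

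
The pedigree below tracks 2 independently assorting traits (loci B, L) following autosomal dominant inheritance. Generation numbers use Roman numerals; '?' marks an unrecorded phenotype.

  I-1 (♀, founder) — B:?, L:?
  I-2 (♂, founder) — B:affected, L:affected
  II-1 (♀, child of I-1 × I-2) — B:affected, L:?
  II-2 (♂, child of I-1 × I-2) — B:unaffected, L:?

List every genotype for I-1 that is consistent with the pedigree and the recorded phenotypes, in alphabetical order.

B/I-1 ? ·: bb|Bb
B/I-2 aff ·: Bb
B/II-1 aff I-1×I-2: Bb|BB
B/II-2 un I-1×I-2: bb
⇒ B over [I-1,I-2,II-1,II-2]: 3 consistent
L/I-1 ? ·: ll|Ll|LL
L/I-2 aff ·: Ll|LL
L/II-1 ? I-1×I-2: ll|Ll|LL
L/II-2 ? I-1×I-2: ll|Ll|LL
⇒ L over [I-1,I-2,II-1,II-2]: 23 consistent

I-1 ∈ {Bb LL, Bb Ll, Bb ll, bb LL, bb Ll, bb ll}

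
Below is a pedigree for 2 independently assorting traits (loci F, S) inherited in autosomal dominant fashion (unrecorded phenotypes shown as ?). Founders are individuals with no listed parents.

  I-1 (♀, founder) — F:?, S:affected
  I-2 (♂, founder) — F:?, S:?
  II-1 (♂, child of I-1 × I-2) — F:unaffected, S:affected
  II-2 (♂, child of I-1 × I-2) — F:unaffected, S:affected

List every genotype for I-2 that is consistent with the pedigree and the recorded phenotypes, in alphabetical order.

F/I-1 ? ·: ff|Ff
F/I-2 ? ·: ff|Ff
F/II-1 un I-1×I-2: ff
F/II-2 un I-1×I-2: ff
⇒ F over [I-1,I-2,II-1,II-2]: 4 consistent
S/I-1 aff ·: Ss|SS
S/I-2 ? ·: ss|Ss|SS
S/II-1 aff I-1×I-2: Ss|SS
S/II-2 aff I-1×I-2: Ss|SS
⇒ S over [I-1,I-2,II-1,II-2]: 15 consistent

I-2 ∈ {Ff SS, Ff Ss, Ff ss, ff SS, ff Ss, ff ss}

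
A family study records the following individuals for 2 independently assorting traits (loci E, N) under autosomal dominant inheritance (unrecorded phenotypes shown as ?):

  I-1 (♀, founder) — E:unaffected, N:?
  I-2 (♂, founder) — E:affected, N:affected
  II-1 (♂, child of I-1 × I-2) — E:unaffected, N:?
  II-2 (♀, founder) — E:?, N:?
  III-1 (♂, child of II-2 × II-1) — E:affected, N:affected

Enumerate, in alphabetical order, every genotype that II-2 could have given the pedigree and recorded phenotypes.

E/I-1 un ·: ee
E/I-2 aff ·: Ee
E/II-1 un I-1×I-2: ee
E/II-2 ? ·: Ee|EE
E/III-1 aff II-2×II-1: Ee
⇒ E over [I-1,I-2,II-1,II-2,III-1]: 2 consistent
N/I-1 ? ·: nn|Nn|NN
N/I-2 aff ·: Nn|NN
N/II-1 ? I-1×I-2: nn|Nn|NN
N/II-2 ? ·: nn|Nn|NN
N/III-1 aff II-2×II-1: Nn|NN
⇒ N over [I-1,I-2,II-1,II-2,III-1]: 45 consistent

II-2 ∈ {EE NN, EE Nn, EE nn, Ee NN, Ee Nn, Ee nn}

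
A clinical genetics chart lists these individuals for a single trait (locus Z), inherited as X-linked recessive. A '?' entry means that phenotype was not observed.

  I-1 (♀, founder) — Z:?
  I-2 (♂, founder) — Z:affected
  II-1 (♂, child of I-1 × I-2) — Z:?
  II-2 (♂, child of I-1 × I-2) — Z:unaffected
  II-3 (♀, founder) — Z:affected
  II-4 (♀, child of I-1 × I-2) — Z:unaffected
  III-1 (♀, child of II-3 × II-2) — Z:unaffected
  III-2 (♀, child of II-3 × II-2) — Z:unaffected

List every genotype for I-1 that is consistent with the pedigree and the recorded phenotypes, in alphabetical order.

I-1 ∈ {X^ZX^Z, X^ZX^z}

Z/I-1 ? ·: X^ZX^Z|X^ZX^z
Z/I-2 aff ·: X^zY
Z/II-1 ? I-1×I-2: X^ZY|X^zY
Z/II-2 un I-1×I-2: X^ZY
Z/II-3 aff ·: X^zX^z
Z/II-4 un I-1×I-2: X^ZX^z
Z/III-1 un II-3×II-2: X^ZX^z
Z/III-2 un II-3×II-2: X^ZX^z
⇒ Z over [I-1,I-2,II-1,II-2,II-3,II-4,III-1,III-2]: 3 consistent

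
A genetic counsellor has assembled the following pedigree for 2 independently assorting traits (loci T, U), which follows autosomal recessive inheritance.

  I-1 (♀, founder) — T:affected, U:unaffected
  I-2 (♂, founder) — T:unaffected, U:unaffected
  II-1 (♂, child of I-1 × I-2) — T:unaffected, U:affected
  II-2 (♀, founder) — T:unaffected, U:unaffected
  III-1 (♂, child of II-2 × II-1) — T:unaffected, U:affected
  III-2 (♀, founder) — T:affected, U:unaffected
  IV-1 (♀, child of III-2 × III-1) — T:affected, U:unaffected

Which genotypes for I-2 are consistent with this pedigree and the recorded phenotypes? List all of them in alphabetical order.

T/I-1 aff ·: tt
T/I-2 un ·: TT|Tt
T/II-1 un I-1×I-2: Tt
T/II-2 un ·: TT|Tt
T/III-1 un II-2×II-1: Tt
T/III-2 aff ·: tt
T/IV-1 aff III-2×III-1: tt
⇒ T over [I-1,I-2,II-1,II-2,III-1,III-2,IV-1]: 4 consistent
U/I-1 un ·: Uu
U/I-2 un ·: Uu
U/II-1 aff I-1×I-2: uu
U/II-2 un ·: Uu
U/III-1 aff II-2×II-1: uu
U/III-2 un ·: UU|Uu
U/IV-1 un III-2×III-1: Uu
⇒ U over [I-1,I-2,II-1,II-2,III-1,III-2,IV-1]: 2 consistent

I-2 ∈ {TT Uu, Tt Uu}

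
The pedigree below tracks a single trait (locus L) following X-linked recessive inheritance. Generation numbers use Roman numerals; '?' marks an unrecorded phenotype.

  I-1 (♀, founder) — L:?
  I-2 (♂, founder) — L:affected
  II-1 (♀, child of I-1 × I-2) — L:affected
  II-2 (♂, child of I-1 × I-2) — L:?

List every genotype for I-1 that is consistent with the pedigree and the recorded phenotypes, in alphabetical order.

I-1 ∈ {X^LX^l, X^lX^l}

L/I-1 ? ·: X^LX^l|X^lX^l
L/I-2 aff ·: X^lY
L/II-1 aff I-1×I-2: X^lX^l
L/II-2 ? I-1×I-2: X^LY|X^lY
⇒ L over [I-1,I-2,II-1,II-2]: 3 consistent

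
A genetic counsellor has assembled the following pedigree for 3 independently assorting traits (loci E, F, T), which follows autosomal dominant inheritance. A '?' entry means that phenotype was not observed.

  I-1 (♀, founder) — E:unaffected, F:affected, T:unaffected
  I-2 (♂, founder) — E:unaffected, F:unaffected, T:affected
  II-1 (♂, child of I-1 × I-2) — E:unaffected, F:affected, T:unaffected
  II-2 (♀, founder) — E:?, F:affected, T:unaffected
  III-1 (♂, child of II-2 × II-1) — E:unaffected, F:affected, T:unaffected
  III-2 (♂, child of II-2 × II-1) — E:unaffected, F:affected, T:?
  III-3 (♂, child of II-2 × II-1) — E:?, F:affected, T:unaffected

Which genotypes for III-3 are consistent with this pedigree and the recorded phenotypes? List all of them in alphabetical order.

E/I-1 un ·: ee
E/I-2 un ·: ee
E/II-1 un I-1×I-2: ee
E/II-2 ? ·: ee|Ee
E/III-1 un II-2×II-1: ee
E/III-2 un II-2×II-1: ee
E/III-3 ? II-2×II-1: ee|Ee
⇒ E over [I-1,I-2,II-1,II-2,III-1,III-2,III-3]: 3 consistent
F/I-1 aff ·: Ff|FF
F/I-2 un ·: ff
F/II-1 aff I-1×I-2: Ff
F/II-2 aff ·: Ff|FF
F/III-1 aff II-2×II-1: Ff|FF
F/III-2 aff II-2×II-1: Ff|FF
F/III-3 aff II-2×II-1: Ff|FF
⇒ F over [I-1,I-2,II-1,II-2,III-1,III-2,III-3]: 32 consistent
T/I-1 un ·: tt
T/I-2 aff ·: Tt
T/II-1 un I-1×I-2: tt
T/II-2 un ·: tt
T/III-1 un II-2×II-1: tt
T/III-2 ? II-2×II-1: tt
T/III-3 un II-2×II-1: tt
⇒ T over [I-1,I-2,II-1,II-2,III-1,III-2,III-3]: 1 consistent

III-3 ∈ {Ee FF tt, Ee Ff tt, ee FF tt, ee Ff tt}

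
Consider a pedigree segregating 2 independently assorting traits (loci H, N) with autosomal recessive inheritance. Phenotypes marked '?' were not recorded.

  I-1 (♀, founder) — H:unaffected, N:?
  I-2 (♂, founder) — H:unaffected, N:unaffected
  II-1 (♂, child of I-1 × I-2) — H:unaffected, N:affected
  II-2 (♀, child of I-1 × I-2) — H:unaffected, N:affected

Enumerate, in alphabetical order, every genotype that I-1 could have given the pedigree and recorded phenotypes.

I-1 ∈ {HH Nn, HH nn, Hh Nn, Hh nn}

H/I-1 un ·: HH|Hh
H/I-2 un ·: HH|Hh
H/II-1 un I-1×I-2: HH|Hh
H/II-2 un I-1×I-2: HH|Hh
⇒ H over [I-1,I-2,II-1,II-2]: 13 consistent
N/I-1 ? ·: Nn|nn
N/I-2 un ·: Nn
N/II-1 aff I-1×I-2: nn
N/II-2 aff I-1×I-2: nn
⇒ N over [I-1,I-2,II-1,II-2]: 2 consistent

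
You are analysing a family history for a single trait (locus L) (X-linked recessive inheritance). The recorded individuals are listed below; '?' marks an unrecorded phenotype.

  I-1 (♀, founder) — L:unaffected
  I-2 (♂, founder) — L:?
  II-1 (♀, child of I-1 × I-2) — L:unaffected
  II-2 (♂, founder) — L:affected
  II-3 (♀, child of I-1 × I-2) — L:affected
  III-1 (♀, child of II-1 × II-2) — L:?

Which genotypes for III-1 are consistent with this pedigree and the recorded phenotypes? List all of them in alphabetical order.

III-1 ∈ {X^LX^l, X^lX^l}

L/I-1 un ·: X^LX^l
L/I-2 ? ·: X^lY
L/II-1 un I-1×I-2: X^LX^l
L/II-2 aff ·: X^lY
L/II-3 aff I-1×I-2: X^lX^l
L/III-1 ? II-1×II-2: X^LX^l|X^lX^l
⇒ L over [I-1,I-2,II-1,II-2,II-3,III-1]: 2 consistent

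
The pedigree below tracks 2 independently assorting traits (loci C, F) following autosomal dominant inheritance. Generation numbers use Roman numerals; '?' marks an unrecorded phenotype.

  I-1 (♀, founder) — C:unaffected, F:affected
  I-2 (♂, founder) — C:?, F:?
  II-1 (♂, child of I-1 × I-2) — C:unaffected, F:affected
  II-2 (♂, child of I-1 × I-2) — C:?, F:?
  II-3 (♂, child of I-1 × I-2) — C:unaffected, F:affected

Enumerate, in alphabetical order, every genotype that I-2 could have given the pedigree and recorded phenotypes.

C/I-1 un ·: cc
C/I-2 ? ·: cc|Cc
C/II-1 un I-1×I-2: cc
C/II-2 ? I-1×I-2: cc|Cc
C/II-3 un I-1×I-2: cc
⇒ C over [I-1,I-2,II-1,II-2,II-3]: 3 consistent
F/I-1 aff ·: Ff|FF
F/I-2 ? ·: ff|Ff|FF
F/II-1 aff I-1×I-2: Ff|FF
F/II-2 ? I-1×I-2: ff|Ff|FF
F/II-3 aff I-1×I-2: Ff|FF
⇒ F over [I-1,I-2,II-1,II-2,II-3]: 32 consistent

I-2 ∈ {Cc FF, Cc Ff, Cc ff, cc FF, cc Ff, cc ff}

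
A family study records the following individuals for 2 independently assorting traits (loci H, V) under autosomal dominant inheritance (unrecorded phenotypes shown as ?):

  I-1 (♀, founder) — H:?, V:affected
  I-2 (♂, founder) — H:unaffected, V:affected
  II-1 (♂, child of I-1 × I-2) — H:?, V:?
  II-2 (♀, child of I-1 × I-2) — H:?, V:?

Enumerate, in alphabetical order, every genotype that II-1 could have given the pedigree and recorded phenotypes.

II-1 ∈ {Hh VV, Hh Vv, Hh vv, hh VV, hh Vv, hh vv}

H/I-1 ? ·: hh|Hh|HH
H/I-2 un ·: hh
H/II-1 ? I-1×I-2: hh|Hh
H/II-2 ? I-1×I-2: hh|Hh
⇒ H over [I-1,I-2,II-1,II-2]: 6 consistent
V/I-1 aff ·: Vv|VV
V/I-2 aff ·: Vv|VV
V/II-1 ? I-1×I-2: vv|Vv|VV
V/II-2 ? I-1×I-2: vv|Vv|VV
⇒ V over [I-1,I-2,II-1,II-2]: 18 consistent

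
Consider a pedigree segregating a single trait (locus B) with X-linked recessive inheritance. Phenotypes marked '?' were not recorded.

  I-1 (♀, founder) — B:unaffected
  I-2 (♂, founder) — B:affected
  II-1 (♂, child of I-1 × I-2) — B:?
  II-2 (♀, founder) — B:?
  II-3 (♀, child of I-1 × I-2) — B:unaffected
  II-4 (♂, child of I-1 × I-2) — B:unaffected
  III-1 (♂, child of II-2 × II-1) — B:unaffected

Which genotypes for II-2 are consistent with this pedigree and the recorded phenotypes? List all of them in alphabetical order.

B/I-1 un ·: X^BX^B|X^BX^b
B/I-2 aff ·: X^bY
B/II-1 ? I-1×I-2: X^BY|X^bY
B/II-2 ? ·: X^BX^B|X^BX^b
B/II-3 un I-1×I-2: X^BX^b
B/II-4 un I-1×I-2: X^BY
B/III-1 un II-2×II-1: X^BY
⇒ B over [I-1,I-2,II-1,II-2,II-3,II-4,III-1]: 6 consistent

II-2 ∈ {X^BX^B, X^BX^b}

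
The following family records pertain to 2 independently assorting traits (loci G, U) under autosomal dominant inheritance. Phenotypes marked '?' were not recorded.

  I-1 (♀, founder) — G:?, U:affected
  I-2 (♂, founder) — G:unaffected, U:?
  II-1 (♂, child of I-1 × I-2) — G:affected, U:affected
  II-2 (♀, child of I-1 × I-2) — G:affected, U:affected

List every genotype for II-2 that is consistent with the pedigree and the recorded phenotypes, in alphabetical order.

II-2 ∈ {Gg UU, Gg Uu}

G/I-1 ? ·: Gg|GG
G/I-2 un ·: gg
G/II-1 aff I-1×I-2: Gg
G/II-2 aff I-1×I-2: Gg
⇒ G over [I-1,I-2,II-1,II-2]: 2 consistent
U/I-1 aff ·: Uu|UU
U/I-2 ? ·: uu|Uu|UU
U/II-1 aff I-1×I-2: Uu|UU
U/II-2 aff I-1×I-2: Uu|UU
⇒ U over [I-1,I-2,II-1,II-2]: 15 consistent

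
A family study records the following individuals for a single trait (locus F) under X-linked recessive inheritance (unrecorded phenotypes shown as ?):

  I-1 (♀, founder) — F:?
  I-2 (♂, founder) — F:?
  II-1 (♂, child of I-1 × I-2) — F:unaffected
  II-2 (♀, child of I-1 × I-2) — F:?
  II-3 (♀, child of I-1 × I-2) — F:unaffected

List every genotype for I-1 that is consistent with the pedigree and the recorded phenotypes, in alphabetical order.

I-1 ∈ {X^FX^F, X^FX^f}

F/I-1 ? ·: X^FX^F|X^FX^f
F/I-2 ? ·: X^FY|X^fY
F/II-1 un I-1×I-2: X^FY
F/II-2 ? I-1×I-2: X^FX^F|X^FX^f|X^fX^f
F/II-3 un I-1×I-2: X^FX^F|X^FX^f
⇒ F over [I-1,I-2,II-1,II-2,II-3]: 8 consistent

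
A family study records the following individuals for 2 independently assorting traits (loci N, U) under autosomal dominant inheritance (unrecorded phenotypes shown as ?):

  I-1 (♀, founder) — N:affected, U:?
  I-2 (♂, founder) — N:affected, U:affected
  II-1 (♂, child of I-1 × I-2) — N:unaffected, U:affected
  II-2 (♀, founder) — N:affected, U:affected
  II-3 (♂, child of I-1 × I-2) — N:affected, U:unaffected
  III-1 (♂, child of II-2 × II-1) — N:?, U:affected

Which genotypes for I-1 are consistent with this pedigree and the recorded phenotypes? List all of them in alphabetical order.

I-1 ∈ {Nn Uu, Nn uu}

N/I-1 aff ·: Nn
N/I-2 aff ·: Nn
N/II-1 un I-1×I-2: nn
N/II-2 aff ·: Nn|NN
N/II-3 aff I-1×I-2: Nn|NN
N/III-1 ? II-2×II-1: nn|Nn
⇒ N over [I-1,I-2,II-1,II-2,II-3,III-1]: 6 consistent
U/I-1 ? ·: uu|Uu
U/I-2 aff ·: Uu
U/II-1 aff I-1×I-2: Uu|UU
U/II-2 aff ·: Uu|UU
U/II-3 un I-1×I-2: uu
U/III-1 aff II-2×II-1: Uu|UU
⇒ U over [I-1,I-2,II-1,II-2,II-3,III-1]: 11 consistent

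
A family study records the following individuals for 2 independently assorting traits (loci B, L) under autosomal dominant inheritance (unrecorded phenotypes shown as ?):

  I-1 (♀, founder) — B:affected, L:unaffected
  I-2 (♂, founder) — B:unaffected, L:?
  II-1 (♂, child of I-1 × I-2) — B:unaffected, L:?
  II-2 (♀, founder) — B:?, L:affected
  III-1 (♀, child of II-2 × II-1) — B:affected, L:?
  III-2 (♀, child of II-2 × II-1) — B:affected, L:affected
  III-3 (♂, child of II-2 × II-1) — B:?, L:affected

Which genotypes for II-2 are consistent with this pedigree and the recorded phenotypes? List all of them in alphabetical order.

II-2 ∈ {BB LL, BB Ll, Bb LL, Bb Ll}

B/I-1 aff ·: Bb
B/I-2 un ·: bb
B/II-1 un I-1×I-2: bb
B/II-2 ? ·: Bb|BB
B/III-1 aff II-2×II-1: Bb
B/III-2 aff II-2×II-1: Bb
B/III-3 ? II-2×II-1: bb|Bb
⇒ B over [I-1,I-2,II-1,II-2,III-1,III-2,III-3]: 3 consistent
L/I-1 un ·: ll
L/I-2 ? ·: ll|Ll|LL
L/II-1 ? I-1×I-2: ll|Ll
L/II-2 aff ·: Ll|LL
L/III-1 ? II-2×II-1: ll|Ll|LL
L/III-2 aff II-2×II-1: Ll|LL
L/III-3 aff II-2×II-1: Ll|LL
⇒ L over [I-1,I-2,II-1,II-2,III-1,III-2,III-3]: 46 consistent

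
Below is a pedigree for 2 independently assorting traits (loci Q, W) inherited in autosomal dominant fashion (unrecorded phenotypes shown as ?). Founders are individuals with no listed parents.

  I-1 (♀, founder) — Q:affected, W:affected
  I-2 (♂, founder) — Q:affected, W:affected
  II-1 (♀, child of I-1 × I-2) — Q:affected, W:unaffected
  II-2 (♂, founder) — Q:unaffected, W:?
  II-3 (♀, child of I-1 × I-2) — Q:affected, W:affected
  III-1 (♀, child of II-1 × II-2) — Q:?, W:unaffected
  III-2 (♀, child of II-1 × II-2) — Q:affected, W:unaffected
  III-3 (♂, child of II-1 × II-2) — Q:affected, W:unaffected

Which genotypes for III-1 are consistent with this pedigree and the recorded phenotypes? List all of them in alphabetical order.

Q/I-1 aff ·: Qq|QQ
Q/I-2 aff ·: Qq|QQ
Q/II-1 aff I-1×I-2: Qq|QQ
Q/II-2 un ·: qq
Q/II-3 aff I-1×I-2: Qq|QQ
Q/III-1 ? II-1×II-2: qq|Qq
Q/III-2 aff II-1×II-2: Qq
Q/III-3 aff II-1×II-2: Qq
⇒ Q over [I-1,I-2,II-1,II-2,II-3,III-1,III-2,III-3]: 19 consistent
W/I-1 aff ·: Ww
W/I-2 aff ·: Ww
W/II-1 un I-1×I-2: ww
W/II-2 ? ·: ww|Ww
W/II-3 aff I-1×I-2: Ww|WW
W/III-1 un II-1×II-2: ww
W/III-2 un II-1×II-2: ww
W/III-3 un II-1×II-2: ww
⇒ W over [I-1,I-2,II-1,II-2,II-3,III-1,III-2,III-3]: 4 consistent

III-1 ∈ {Qq ww, qq ww}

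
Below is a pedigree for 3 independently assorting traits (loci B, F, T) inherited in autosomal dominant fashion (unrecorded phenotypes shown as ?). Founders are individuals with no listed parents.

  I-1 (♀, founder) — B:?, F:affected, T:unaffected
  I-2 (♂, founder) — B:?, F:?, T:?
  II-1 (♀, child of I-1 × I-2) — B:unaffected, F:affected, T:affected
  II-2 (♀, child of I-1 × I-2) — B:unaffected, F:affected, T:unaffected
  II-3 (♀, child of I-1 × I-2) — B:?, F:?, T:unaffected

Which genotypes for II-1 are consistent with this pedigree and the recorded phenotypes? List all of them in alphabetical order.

B/I-1 ? ·: bb|Bb
B/I-2 ? ·: bb|Bb
B/II-1 un I-1×I-2: bb
B/II-2 un I-1×I-2: bb
B/II-3 ? I-1×I-2: bb|Bb|BB
⇒ B over [I-1,I-2,II-1,II-2,II-3]: 8 consistent
F/I-1 aff ·: Ff|FF
F/I-2 ? ·: ff|Ff|FF
F/II-1 aff I-1×I-2: Ff|FF
F/II-2 aff I-1×I-2: Ff|FF
F/II-3 ? I-1×I-2: ff|Ff|FF
⇒ F over [I-1,I-2,II-1,II-2,II-3]: 32 consistent
T/I-1 un ·: tt
T/I-2 ? ·: Tt
T/II-1 aff I-1×I-2: Tt
T/II-2 un I-1×I-2: tt
T/II-3 un I-1×I-2: tt
⇒ T over [I-1,I-2,II-1,II-2,II-3]: 1 consistent

II-1 ∈ {bb FF Tt, bb Ff Tt}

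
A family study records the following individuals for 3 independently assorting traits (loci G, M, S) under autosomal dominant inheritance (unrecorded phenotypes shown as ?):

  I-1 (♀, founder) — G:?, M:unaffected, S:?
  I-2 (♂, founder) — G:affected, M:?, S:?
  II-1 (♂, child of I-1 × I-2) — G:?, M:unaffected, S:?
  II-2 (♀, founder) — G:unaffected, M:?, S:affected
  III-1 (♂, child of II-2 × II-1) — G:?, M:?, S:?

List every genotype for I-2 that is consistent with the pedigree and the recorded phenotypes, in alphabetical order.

I-2 ∈ {GG Mm SS, GG Mm Ss, GG Mm ss, GG mm SS, GG mm Ss, GG mm ss, Gg Mm SS, Gg Mm Ss, Gg Mm ss, Gg mm SS, Gg mm Ss, Gg mm ss}

G/I-1 ? ·: gg|Gg|GG
G/I-2 aff ·: Gg|GG
G/II-1 ? I-1×I-2: gg|Gg|GG
G/II-2 un ·: gg
G/III-1 ? II-2×II-1: gg|Gg
⇒ G over [I-1,I-2,II-1,II-2,III-1]: 16 consistent
M/I-1 un ·: mm
M/I-2 ? ·: mm|Mm
M/II-1 un I-1×I-2: mm
M/II-2 ? ·: mm|Mm|MM
M/III-1 ? II-2×II-1: mm|Mm
⇒ M over [I-1,I-2,II-1,II-2,III-1]: 8 consistent
S/I-1 ? ·: ss|Ss|SS
S/I-2 ? ·: ss|Ss|SS
S/II-1 ? I-1×I-2: ss|Ss|SS
S/II-2 aff ·: Ss|SS
S/III-1 ? II-2×II-1: ss|Ss|SS
⇒ S over [I-1,I-2,II-1,II-2,III-1]: 59 consistent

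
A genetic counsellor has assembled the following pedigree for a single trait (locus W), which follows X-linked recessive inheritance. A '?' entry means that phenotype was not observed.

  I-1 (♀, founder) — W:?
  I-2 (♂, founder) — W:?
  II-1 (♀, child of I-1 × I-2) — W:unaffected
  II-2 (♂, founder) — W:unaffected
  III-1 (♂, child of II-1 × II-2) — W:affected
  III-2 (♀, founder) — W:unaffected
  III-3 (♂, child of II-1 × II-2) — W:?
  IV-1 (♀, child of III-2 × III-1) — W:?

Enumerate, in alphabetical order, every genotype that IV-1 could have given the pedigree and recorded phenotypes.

IV-1 ∈ {X^WX^w, X^wX^w}

W/I-1 ? ·: X^WX^W|X^WX^w|X^wX^w
W/I-2 ? ·: X^WY|X^wY
W/II-1 un I-1×I-2: X^WX^w
W/II-2 un ·: X^WY
W/III-1 aff II-1×II-2: X^wY
W/III-2 un ·: X^WX^W|X^WX^w
W/III-3 ? II-1×II-2: X^WY|X^wY
W/IV-1 ? III-2×III-1: X^WX^w|X^wX^w
⇒ W over [I-1,I-2,II-1,II-2,III-1,III-2,III-3,IV-1]: 24 consistent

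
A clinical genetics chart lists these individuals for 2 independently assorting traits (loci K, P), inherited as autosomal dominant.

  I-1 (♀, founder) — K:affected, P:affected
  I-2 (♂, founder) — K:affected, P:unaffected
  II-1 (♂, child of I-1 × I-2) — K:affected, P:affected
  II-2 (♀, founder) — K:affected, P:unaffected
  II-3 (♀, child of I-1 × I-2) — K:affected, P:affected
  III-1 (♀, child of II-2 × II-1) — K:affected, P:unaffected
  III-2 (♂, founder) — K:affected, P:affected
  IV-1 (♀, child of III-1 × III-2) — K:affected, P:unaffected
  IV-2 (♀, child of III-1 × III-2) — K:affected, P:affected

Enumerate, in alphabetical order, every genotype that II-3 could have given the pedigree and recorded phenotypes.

K/I-1 aff ·: Kk|KK
K/I-2 aff ·: Kk|KK
K/II-1 aff I-1×I-2: Kk|KK
K/II-2 aff ·: Kk|KK
K/II-3 aff I-1×I-2: Kk|KK
K/III-1 aff II-2×II-1: Kk|KK
K/III-2 aff ·: Kk|KK
K/IV-1 aff III-1×III-2: Kk|KK
K/IV-2 aff III-1×III-2: Kk|KK
⇒ K over [I-1,I-2,II-1,II-2,II-3,III-1,III-2,IV-1,IV-2]: 282 consistent
P/I-1 aff ·: Pp|PP
P/I-2 un ·: pp
P/II-1 aff I-1×I-2: Pp
P/II-2 un ·: pp
P/II-3 aff I-1×I-2: Pp
P/III-1 un II-2×II-1: pp
P/III-2 aff ·: Pp
P/IV-1 un III-1×III-2: pp
P/IV-2 aff III-1×III-2: Pp
⇒ P over [I-1,I-2,II-1,II-2,II-3,III-1,III-2,IV-1,IV-2]: 2 consistent

II-3 ∈ {KK Pp, Kk Pp}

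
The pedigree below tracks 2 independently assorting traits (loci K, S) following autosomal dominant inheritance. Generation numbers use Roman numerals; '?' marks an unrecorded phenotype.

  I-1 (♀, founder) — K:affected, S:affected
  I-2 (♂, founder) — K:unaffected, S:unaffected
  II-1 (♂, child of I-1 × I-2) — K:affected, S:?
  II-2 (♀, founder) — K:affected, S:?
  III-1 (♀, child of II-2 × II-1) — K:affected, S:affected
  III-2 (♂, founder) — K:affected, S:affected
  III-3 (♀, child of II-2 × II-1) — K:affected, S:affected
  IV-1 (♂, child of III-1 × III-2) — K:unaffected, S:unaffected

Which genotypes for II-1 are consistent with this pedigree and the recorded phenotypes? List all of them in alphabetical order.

II-1 ∈ {Kk Ss, Kk ss}

K/I-1 aff ·: Kk|KK
K/I-2 un ·: kk
K/II-1 aff I-1×I-2: Kk
K/II-2 aff ·: Kk|KK
K/III-1 aff II-2×II-1: Kk
K/III-2 aff ·: Kk
K/III-3 aff II-2×II-1: Kk|KK
K/IV-1 un III-1×III-2: kk
⇒ K over [I-1,I-2,II-1,II-2,III-1,III-2,III-3,IV-1]: 8 consistent
S/I-1 aff ·: Ss|SS
S/I-2 un ·: ss
S/II-1 ? I-1×I-2: ss|Ss
S/II-2 ? ·: ss|Ss|SS
S/III-1 aff II-2×II-1: Ss
S/III-2 aff ·: Ss
S/III-3 aff II-2×II-1: Ss|SS
S/IV-1 un III-1×III-2: ss
⇒ S over [I-1,I-2,II-1,II-2,III-1,III-2,III-3,IV-1]: 12 consistent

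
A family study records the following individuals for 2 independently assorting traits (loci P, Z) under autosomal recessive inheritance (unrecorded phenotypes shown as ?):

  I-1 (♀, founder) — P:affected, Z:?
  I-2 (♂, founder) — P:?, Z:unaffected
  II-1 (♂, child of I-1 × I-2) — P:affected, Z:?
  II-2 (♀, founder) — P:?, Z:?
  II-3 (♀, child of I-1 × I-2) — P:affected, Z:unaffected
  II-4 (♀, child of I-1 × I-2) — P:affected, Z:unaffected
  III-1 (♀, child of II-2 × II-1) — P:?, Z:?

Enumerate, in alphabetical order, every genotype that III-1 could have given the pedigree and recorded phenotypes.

P/I-1 aff ·: pp
P/I-2 ? ·: Pp|pp
P/II-1 aff I-1×I-2: pp
P/II-2 ? ·: PP|Pp|pp
P/II-3 aff I-1×I-2: pp
P/II-4 aff I-1×I-2: pp
P/III-1 ? II-2×II-1: Pp|pp
⇒ P over [I-1,I-2,II-1,II-2,II-3,II-4,III-1]: 8 consistent
Z/I-1 ? ·: ZZ|Zz|zz
Z/I-2 un ·: ZZ|Zz
Z/II-1 ? I-1×I-2: ZZ|Zz|zz
Z/II-2 ? ·: ZZ|Zz|zz
Z/II-3 un I-1×I-2: ZZ|Zz
Z/II-4 un I-1×I-2: ZZ|Zz
Z/III-1 ? II-2×II-1: ZZ|Zz|zz
⇒ Z over [I-1,I-2,II-1,II-2,II-3,II-4,III-1]: 170 consistent

III-1 ∈ {Pp ZZ, Pp Zz, Pp zz, pp ZZ, pp Zz, pp zz}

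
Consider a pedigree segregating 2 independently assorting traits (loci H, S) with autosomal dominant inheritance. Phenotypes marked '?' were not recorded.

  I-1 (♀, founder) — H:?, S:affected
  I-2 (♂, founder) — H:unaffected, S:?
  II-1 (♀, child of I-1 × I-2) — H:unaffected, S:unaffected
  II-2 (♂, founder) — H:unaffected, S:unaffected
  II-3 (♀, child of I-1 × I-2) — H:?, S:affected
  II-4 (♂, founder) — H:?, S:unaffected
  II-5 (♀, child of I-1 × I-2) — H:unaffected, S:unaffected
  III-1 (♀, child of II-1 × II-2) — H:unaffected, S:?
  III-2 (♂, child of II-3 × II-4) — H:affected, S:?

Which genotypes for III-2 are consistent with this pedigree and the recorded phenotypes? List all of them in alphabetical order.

H/I-1 ? ·: hh|Hh
H/I-2 un ·: hh
H/II-1 un I-1×I-2: hh
H/II-2 un ·: hh
H/II-3 ? I-1×I-2: hh|Hh
H/II-4 ? ·: hh|Hh|HH
H/II-5 un I-1×I-2: hh
H/III-1 un II-1×II-2: hh
H/III-2 aff II-3×II-4: Hh|HH
⇒ H over [I-1,I-2,II-1,II-2,II-3,II-4,II-5,III-1,III-2]: 9 consistent
S/I-1 aff ·: Ss
S/I-2 ? ·: ss|Ss
S/II-1 un I-1×I-2: ss
S/II-2 un ·: ss
S/II-3 aff I-1×I-2: Ss|SS
S/II-4 un ·: ss
S/II-5 un I-1×I-2: ss
S/III-1 ? II-1×II-2: ss
S/III-2 ? II-3×II-4: ss|Ss
⇒ S over [I-1,I-2,II-1,II-2,II-3,II-4,II-5,III-1,III-2]: 5 consistent

III-2 ∈ {HH Ss, HH ss, Hh Ss, Hh ss}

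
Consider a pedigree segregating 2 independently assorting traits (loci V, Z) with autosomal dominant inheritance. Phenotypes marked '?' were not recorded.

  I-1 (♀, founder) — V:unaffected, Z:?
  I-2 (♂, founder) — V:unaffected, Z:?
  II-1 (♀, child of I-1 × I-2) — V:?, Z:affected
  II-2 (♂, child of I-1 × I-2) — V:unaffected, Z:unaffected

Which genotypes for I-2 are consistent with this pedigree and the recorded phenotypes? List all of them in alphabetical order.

V/I-1 un ·: vv
V/I-2 un ·: vv
V/II-1 ? I-1×I-2: vv
V/II-2 un I-1×I-2: vv
⇒ V over [I-1,I-2,II-1,II-2]: 1 consistent
Z/I-1 ? ·: zz|Zz
Z/I-2 ? ·: zz|Zz
Z/II-1 aff I-1×I-2: Zz|ZZ
Z/II-2 un I-1×I-2: zz
⇒ Z over [I-1,I-2,II-1,II-2]: 4 consistent

I-2 ∈ {vv Zz, vv zz}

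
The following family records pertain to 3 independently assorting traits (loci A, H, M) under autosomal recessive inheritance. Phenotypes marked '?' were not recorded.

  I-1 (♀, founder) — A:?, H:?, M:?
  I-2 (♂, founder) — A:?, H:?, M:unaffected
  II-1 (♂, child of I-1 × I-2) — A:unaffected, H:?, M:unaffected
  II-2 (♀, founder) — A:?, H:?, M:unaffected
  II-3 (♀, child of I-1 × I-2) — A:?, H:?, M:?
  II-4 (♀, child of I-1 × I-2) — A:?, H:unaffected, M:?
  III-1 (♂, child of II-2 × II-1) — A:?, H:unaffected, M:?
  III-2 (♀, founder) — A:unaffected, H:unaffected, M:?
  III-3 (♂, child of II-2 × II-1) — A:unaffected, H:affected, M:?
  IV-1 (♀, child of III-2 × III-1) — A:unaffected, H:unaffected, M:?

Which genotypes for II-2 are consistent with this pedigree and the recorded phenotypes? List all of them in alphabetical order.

II-2 ∈ {AA Hh MM, AA Hh Mm, AA hh MM, AA hh Mm, Aa Hh MM, Aa Hh Mm, Aa hh MM, Aa hh Mm, aa Hh MM, aa Hh Mm, aa hh MM, aa hh Mm}

A/I-1 ? ·: AA|Aa|aa
A/I-2 ? ·: AA|Aa|aa
A/II-1 un I-1×I-2: AA|Aa
A/II-2 ? ·: AA|Aa|aa
A/II-3 ? I-1×I-2: AA|Aa|aa
A/II-4 ? I-1×I-2: AA|Aa|aa
A/III-1 ? II-2×II-1: AA|Aa|aa
A/III-2 un ·: AA|Aa
A/III-3 un II-2×II-1: AA|Aa
A/IV-1 un III-2×III-1: AA|Aa
⇒ A over [I-1,I-2,II-1,II-2,II-3,II-4,III-1,III-2,III-3,IV-1]: 1404 consistent
H/I-1 ? ·: HH|Hh|hh
H/I-2 ? ·: HH|Hh|hh
H/II-1 ? I-1×I-2: Hh|hh
H/II-2 ? ·: Hh|hh
H/II-3 ? I-1×I-2: HH|Hh|hh
H/II-4 un I-1×I-2: HH|Hh
H/III-1 un II-2×II-1: HH|Hh
H/III-2 un ·: HH|Hh
H/III-3 aff II-2×II-1: hh
H/IV-1 un III-2×III-1: HH|Hh
⇒ H over [I-1,I-2,II-1,II-2,II-3,II-4,III-1,III-2,III-3,IV-1]: 260 consistent
M/I-1 ? ·: MM|Mm|mm
M/I-2 un ·: MM|Mm
M/II-1 un I-1×I-2: MM|Mm
M/II-2 un ·: MM|Mm
M/II-3 ? I-1×I-2: MM|Mm|mm
M/II-4 ? I-1×I-2: MM|Mm|mm
M/III-1 ? II-2×II-1: MM|Mm|mm
M/III-2 ? ·: MM|Mm|mm
M/III-3 ? II-2×II-1: MM|Mm|mm
M/IV-1 ? III-2×III-1: MM|Mm|mm
⇒ M over [I-1,I-2,II-1,II-2,II-3,II-4,III-1,III-2,III-3,IV-1]: 1942 consistent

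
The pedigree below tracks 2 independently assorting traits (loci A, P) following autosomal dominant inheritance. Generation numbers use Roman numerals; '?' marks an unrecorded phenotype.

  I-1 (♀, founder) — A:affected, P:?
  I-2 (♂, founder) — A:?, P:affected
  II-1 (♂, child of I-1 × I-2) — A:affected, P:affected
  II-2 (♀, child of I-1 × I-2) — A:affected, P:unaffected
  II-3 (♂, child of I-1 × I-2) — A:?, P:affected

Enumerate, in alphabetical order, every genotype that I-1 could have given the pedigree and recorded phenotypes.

A/I-1 aff ·: Aa|AA
A/I-2 ? ·: aa|Aa|AA
A/II-1 aff I-1×I-2: Aa|AA
A/II-2 aff I-1×I-2: Aa|AA
A/II-3 ? I-1×I-2: aa|Aa|AA
⇒ A over [I-1,I-2,II-1,II-2,II-3]: 32 consistent
P/I-1 ? ·: pp|Pp
P/I-2 aff ·: Pp
P/II-1 aff I-1×I-2: Pp|PP
P/II-2 un I-1×I-2: pp
P/II-3 aff I-1×I-2: Pp|PP
⇒ P over [I-1,I-2,II-1,II-2,II-3]: 5 consistent

I-1 ∈ {AA Pp, AA pp, Aa Pp, Aa pp}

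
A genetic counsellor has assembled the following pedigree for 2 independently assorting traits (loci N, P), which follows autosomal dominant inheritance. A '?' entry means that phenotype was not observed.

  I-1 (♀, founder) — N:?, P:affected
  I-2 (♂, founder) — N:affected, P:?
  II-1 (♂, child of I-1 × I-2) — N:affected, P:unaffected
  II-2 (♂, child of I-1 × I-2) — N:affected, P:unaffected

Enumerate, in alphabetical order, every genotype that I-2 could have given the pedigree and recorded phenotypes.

N/I-1 ? ·: nn|Nn|NN
N/I-2 aff ·: Nn|NN
N/II-1 aff I-1×I-2: Nn|NN
N/II-2 aff I-1×I-2: Nn|NN
⇒ N over [I-1,I-2,II-1,II-2]: 15 consistent
P/I-1 aff ·: Pp
P/I-2 ? ·: pp|Pp
P/II-1 un I-1×I-2: pp
P/II-2 un I-1×I-2: pp
⇒ P over [I-1,I-2,II-1,II-2]: 2 consistent

I-2 ∈ {NN Pp, NN pp, Nn Pp, Nn pp}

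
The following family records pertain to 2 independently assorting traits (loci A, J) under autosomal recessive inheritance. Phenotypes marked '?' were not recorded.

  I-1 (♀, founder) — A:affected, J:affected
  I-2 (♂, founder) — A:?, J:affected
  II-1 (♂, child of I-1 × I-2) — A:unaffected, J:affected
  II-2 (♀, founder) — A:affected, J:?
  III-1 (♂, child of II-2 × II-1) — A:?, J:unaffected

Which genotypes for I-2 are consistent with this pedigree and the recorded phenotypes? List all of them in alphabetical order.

I-2 ∈ {AA jj, Aa jj}

A/I-1 aff ·: aa
A/I-2 ? ·: AA|Aa
A/II-1 un I-1×I-2: Aa
A/II-2 aff ·: aa
A/III-1 ? II-2×II-1: Aa|aa
⇒ A over [I-1,I-2,II-1,II-2,III-1]: 4 consistent
J/I-1 aff ·: jj
J/I-2 aff ·: jj
J/II-1 aff I-1×I-2: jj
J/II-2 ? ·: JJ|Jj
J/III-1 un II-2×II-1: Jj
⇒ J over [I-1,I-2,II-1,II-2,III-1]: 2 consistent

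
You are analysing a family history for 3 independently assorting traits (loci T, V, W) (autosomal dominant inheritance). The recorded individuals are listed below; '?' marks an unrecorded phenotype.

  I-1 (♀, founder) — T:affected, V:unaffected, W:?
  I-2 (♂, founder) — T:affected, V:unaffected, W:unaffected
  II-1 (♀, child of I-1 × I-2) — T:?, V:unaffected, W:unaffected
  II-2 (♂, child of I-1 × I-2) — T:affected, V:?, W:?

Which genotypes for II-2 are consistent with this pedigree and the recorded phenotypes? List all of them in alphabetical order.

II-2 ∈ {TT vv Ww, TT vv ww, Tt vv Ww, Tt vv ww}

T/I-1 aff ·: Tt|TT
T/I-2 aff ·: Tt|TT
T/II-1 ? I-1×I-2: tt|Tt|TT
T/II-2 aff I-1×I-2: Tt|TT
⇒ T over [I-1,I-2,II-1,II-2]: 15 consistent
V/I-1 un ·: vv
V/I-2 un ·: vv
V/II-1 un I-1×I-2: vv
V/II-2 ? I-1×I-2: vv
⇒ V over [I-1,I-2,II-1,II-2]: 1 consistent
W/I-1 ? ·: ww|Ww
W/I-2 un ·: ww
W/II-1 un I-1×I-2: ww
W/II-2 ? I-1×I-2: ww|Ww
⇒ W over [I-1,I-2,II-1,II-2]: 3 consistent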